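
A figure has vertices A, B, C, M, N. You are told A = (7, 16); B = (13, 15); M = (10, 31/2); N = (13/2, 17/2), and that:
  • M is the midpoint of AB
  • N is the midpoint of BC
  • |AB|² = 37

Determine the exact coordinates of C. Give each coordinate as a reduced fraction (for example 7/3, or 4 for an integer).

C = (0, 2)

1. C_x = 0  [C = 2·N−B = 2·(13/2, 17/2)−(13, 15)]
2. C_y = 2  [C = 2·N−B = 2·(13/2, 17/2)−(13, 15)]
   so C = (0, 2)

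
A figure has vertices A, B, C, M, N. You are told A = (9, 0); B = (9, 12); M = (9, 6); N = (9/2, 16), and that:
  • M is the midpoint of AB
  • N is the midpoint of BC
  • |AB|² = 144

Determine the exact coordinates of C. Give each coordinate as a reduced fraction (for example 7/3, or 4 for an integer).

C = (0, 20)

1. C_x = 0  [C = 2·N−B = 2·(9/2, 16)−(9, 12)]
2. C_y = 20  [C = 2·N−B = 2·(9/2, 16)−(9, 12)]
   so C = (0, 20)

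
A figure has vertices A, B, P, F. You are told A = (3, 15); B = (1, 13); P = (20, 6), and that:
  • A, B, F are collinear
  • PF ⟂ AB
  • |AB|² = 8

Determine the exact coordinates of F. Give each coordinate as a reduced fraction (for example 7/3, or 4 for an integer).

F = (7, 19)

1. F_x = 7  [[A, B, F are collinear ⇒ 2x-2y+24=0] ∩ [PF ⟂ AB ⇒ -2x-2y+52=0]]
2. F_y = 19  [[A, B, F are collinear ⇒ 2x-2y+24=0] ∩ [PF ⟂ AB ⇒ -2x-2y+52=0]]
   so F = (7, 19)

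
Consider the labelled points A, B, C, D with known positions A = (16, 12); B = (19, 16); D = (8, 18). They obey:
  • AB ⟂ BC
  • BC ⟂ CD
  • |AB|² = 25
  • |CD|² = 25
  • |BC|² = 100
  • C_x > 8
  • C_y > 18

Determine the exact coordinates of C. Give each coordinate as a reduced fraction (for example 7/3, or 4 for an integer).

C = (11, 22)

1. C_x = 11  [[AB ⟂ BC ⇒ 3x+4y-121=0] ∩ [|C−(8, 18)|²=25]]
2. C_y = 22  [[AB ⟂ BC ⇒ 3x+4y-121=0] ∩ [|C−(8, 18)|²=25]]
   so C = (11, 22)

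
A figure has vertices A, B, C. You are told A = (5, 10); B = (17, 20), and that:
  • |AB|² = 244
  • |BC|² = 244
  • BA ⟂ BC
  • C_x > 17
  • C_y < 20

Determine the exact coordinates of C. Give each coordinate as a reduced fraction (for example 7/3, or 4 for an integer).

1. C_x = 27  [[BA ⟂ BC ⇒ -12x-10y+404=0] ∩ [|C−(17, 20)|²=244]]
2. C_y = 8  [[BA ⟂ BC ⇒ -12x-10y+404=0] ∩ [|C−(17, 20)|²=244]]
   so C = (27, 8)

C = (27, 8)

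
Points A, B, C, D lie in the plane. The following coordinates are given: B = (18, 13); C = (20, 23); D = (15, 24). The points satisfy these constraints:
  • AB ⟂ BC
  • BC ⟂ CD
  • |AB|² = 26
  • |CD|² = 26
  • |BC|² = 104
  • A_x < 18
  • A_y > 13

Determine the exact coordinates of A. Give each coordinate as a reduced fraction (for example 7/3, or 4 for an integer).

1. A_x = 13  [[AB ⟂ BC ⇒ -2x-10y+166=0] ∩ [|A−(18, 13)|²=26]]
2. A_y = 14  [[AB ⟂ BC ⇒ -2x-10y+166=0] ∩ [|A−(18, 13)|²=26]]
   so A = (13, 14)

A = (13, 14)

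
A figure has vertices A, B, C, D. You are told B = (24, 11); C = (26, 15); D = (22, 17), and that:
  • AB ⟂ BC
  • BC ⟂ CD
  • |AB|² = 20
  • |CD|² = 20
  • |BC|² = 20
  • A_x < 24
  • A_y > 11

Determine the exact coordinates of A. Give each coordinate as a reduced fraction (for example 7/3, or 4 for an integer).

1. A_x = 20  [[AB ⟂ BC ⇒ -2x-4y+92=0] ∩ [|A−(24, 11)|²=20]]
2. A_y = 13  [[AB ⟂ BC ⇒ -2x-4y+92=0] ∩ [|A−(24, 11)|²=20]]
   so A = (20, 13)

A = (20, 13)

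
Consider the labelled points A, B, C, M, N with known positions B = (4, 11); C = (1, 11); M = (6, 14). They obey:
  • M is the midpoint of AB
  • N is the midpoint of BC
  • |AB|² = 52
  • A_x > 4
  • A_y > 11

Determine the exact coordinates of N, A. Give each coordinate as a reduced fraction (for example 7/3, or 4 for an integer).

N = (5/2, 11)
A = (8, 17)

1. A_x = 8  [A = 2·M−B = 2·(6, 14)−(4, 11)]
2. A_y = 17  [A = 2·M−B = 2·(6, 14)−(4, 11)]
   so A = (8, 17)
3. N_x = 5/2  [2·N = B+C = (4, 11)+(1, 11)]
4. N_y = 11  [2·N = B+C = (4, 11)+(1, 11)]
   so N = (5/2, 11)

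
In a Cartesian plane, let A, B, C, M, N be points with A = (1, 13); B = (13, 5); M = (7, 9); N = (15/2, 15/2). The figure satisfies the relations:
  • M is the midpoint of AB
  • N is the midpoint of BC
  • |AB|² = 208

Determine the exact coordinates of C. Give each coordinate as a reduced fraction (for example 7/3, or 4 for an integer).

1. C_x = 2  [C = 2·N−B = 2·(15/2, 15/2)−(13, 5)]
2. C_y = 10  [C = 2·N−B = 2·(15/2, 15/2)−(13, 5)]
   so C = (2, 10)

C = (2, 10)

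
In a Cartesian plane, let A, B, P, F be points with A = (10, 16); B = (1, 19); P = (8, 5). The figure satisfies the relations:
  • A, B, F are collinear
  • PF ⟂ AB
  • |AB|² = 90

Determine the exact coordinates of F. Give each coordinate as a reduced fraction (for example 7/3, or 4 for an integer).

F = (23/2, 31/2)

1. F_x = 23/2  [[A, B, F are collinear ⇒ -3x-9y+174=0] ∩ [PF ⟂ AB ⇒ -9x+3y+57=0]]
2. F_y = 31/2  [[A, B, F are collinear ⇒ -3x-9y+174=0] ∩ [PF ⟂ AB ⇒ -9x+3y+57=0]]
   so F = (23/2, 31/2)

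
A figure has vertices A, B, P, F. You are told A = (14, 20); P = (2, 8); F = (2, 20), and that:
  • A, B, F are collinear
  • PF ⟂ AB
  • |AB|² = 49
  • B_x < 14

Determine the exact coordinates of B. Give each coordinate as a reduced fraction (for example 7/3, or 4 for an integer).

1. B_x = 7  [[A, B, F are collinear ⇒ 12y-240=0] ∩ [|B−(14, 20)|²=49]]
2. B_y = 20  [[A, B, F are collinear ⇒ 12y-240=0] ∩ [|B−(14, 20)|²=49]]
   so B = (7, 20)

B = (7, 20)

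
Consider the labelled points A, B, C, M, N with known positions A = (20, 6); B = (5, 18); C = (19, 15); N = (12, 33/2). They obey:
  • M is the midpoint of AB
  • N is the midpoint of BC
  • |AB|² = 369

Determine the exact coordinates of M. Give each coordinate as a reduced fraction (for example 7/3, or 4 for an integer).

M = (25/2, 12)

1. M_x = 25/2  [2·M = A+B = (20, 6)+(5, 18)]
2. M_y = 12  [2·M = A+B = (20, 6)+(5, 18)]
   so M = (25/2, 12)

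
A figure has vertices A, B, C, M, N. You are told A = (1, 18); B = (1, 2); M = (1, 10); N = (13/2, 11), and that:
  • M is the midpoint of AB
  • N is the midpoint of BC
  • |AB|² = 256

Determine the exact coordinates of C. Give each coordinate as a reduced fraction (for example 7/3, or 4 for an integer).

1. C_x = 12  [C = 2·N−B = 2·(13/2, 11)−(1, 2)]
2. C_y = 20  [C = 2·N−B = 2·(13/2, 11)−(1, 2)]
   so C = (12, 20)

C = (12, 20)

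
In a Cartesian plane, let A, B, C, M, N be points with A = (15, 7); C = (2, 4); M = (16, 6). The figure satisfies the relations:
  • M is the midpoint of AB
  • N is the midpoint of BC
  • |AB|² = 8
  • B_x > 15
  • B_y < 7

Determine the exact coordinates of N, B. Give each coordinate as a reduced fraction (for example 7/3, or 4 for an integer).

N = (19/2, 9/2)
B = (17, 5)

1. B_x = 17  [B = 2·M−A = 2·(16, 6)−(15, 7)]
2. B_y = 5  [B = 2·M−A = 2·(16, 6)−(15, 7)]
   so B = (17, 5)
3. N_x = 19/2  [2·N = B+C = (17, 5)+(2, 4)]
4. N_y = 9/2  [2·N = B+C = (17, 5)+(2, 4)]
   so N = (19/2, 9/2)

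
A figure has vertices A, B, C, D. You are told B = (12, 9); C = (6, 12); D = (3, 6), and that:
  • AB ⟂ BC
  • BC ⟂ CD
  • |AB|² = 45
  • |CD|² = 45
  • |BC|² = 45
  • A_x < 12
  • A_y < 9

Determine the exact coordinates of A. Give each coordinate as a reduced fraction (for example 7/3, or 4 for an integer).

1. A_x = 9  [[AB ⟂ BC ⇒ 6x-3y-45=0] ∩ [|A−(12, 9)|²=45]]
2. A_y = 3  [[AB ⟂ BC ⇒ 6x-3y-45=0] ∩ [|A−(12, 9)|²=45]]
   so A = (9, 3)

A = (9, 3)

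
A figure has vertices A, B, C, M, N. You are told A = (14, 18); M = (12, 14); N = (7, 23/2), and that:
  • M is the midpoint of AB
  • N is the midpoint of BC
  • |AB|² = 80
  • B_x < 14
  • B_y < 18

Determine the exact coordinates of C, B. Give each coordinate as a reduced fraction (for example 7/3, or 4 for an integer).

1. B_x = 10  [B = 2·M−A = 2·(12, 14)−(14, 18)]
2. B_y = 10  [B = 2·M−A = 2·(12, 14)−(14, 18)]
   so B = (10, 10)
3. C_x = 4  [C = 2·N−B = 2·(7, 23/2)−(10, 10)]
4. C_y = 13  [C = 2·N−B = 2·(7, 23/2)−(10, 10)]
   so C = (4, 13)

C = (4, 13)
B = (10, 10)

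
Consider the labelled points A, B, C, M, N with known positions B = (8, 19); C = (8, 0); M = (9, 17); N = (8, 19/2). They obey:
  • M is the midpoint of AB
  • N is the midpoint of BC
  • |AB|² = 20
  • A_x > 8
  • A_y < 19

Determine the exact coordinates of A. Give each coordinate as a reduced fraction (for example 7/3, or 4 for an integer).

1. A_x = 10  [A = 2·M−B = 2·(9, 17)−(8, 19)]
2. A_y = 15  [A = 2·M−B = 2·(9, 17)−(8, 19)]
   so A = (10, 15)

A = (10, 15)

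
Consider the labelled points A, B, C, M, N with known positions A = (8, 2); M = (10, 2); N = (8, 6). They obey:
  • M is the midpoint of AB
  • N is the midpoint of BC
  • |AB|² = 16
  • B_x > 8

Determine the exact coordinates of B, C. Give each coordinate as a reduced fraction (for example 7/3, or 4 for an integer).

1. B_x = 12  [B = 2·M−A = 2·(10, 2)−(8, 2)]
2. B_y = 2  [B = 2·M−A = 2·(10, 2)−(8, 2)]
   so B = (12, 2)
3. C_x = 4  [C = 2·N−B = 2·(8, 6)−(12, 2)]
4. C_y = 10  [C = 2·N−B = 2·(8, 6)−(12, 2)]
   so C = (4, 10)

B = (12, 2)
C = (4, 10)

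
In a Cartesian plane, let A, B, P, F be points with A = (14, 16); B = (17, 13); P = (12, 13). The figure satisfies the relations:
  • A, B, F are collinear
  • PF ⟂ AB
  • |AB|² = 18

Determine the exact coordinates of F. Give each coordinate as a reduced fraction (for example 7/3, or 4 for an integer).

1. F_x = 29/2  [[A, B, F are collinear ⇒ 3x+3y-90=0] ∩ [PF ⟂ AB ⇒ 3x-3y+3=0]]
2. F_y = 31/2  [[A, B, F are collinear ⇒ 3x+3y-90=0] ∩ [PF ⟂ AB ⇒ 3x-3y+3=0]]
   so F = (29/2, 31/2)

F = (29/2, 31/2)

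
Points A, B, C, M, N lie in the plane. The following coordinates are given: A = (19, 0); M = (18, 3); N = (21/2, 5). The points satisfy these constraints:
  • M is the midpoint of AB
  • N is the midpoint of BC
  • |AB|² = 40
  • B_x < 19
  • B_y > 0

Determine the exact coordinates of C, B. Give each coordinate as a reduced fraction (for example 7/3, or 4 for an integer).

C = (4, 4)
B = (17, 6)

1. B_x = 17  [B = 2·M−A = 2·(18, 3)−(19, 0)]
2. B_y = 6  [B = 2·M−A = 2·(18, 3)−(19, 0)]
   so B = (17, 6)
3. C_x = 4  [C = 2·N−B = 2·(21/2, 5)−(17, 6)]
4. C_y = 4  [C = 2·N−B = 2·(21/2, 5)−(17, 6)]
   so C = (4, 4)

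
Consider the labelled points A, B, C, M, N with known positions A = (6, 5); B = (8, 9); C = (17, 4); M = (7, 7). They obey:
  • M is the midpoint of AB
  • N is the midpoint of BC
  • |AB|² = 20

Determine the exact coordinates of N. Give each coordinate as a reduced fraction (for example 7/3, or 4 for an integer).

1. N_x = 25/2  [2·N = B+C = (8, 9)+(17, 4)]
2. N_y = 13/2  [2·N = B+C = (8, 9)+(17, 4)]
   so N = (25/2, 13/2)

N = (25/2, 13/2)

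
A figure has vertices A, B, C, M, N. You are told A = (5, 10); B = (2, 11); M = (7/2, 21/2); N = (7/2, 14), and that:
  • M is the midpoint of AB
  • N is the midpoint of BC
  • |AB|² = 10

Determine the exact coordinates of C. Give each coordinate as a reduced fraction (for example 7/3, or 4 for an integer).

1. C_x = 5  [C = 2·N−B = 2·(7/2, 14)−(2, 11)]
2. C_y = 17  [C = 2·N−B = 2·(7/2, 14)−(2, 11)]
   so C = (5, 17)

C = (5, 17)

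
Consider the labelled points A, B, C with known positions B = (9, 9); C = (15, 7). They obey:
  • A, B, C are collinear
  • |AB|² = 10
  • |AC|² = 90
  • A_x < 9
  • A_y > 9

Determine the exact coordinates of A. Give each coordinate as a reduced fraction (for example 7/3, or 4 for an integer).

1. A_x = 6  [[A, B, C are collinear ⇒ 2x+6y-72=0] ∩ [|A−(9, 9)|²=10]]
2. A_y = 10  [[A, B, C are collinear ⇒ 2x+6y-72=0] ∩ [|A−(9, 9)|²=10]]
   so A = (6, 10)

A = (6, 10)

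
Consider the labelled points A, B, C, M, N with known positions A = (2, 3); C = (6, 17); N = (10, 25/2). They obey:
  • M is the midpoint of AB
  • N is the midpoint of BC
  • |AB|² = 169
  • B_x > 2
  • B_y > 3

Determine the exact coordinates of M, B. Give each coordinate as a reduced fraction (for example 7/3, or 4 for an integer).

1. B_x = 14  [B = 2·N−C = 2·(10, 25/2)−(6, 17)]
2. B_y = 8  [B = 2·N−C = 2·(10, 25/2)−(6, 17)]
   so B = (14, 8)
3. M_x = 8  [2·M = A+B = (2, 3)+(14, 8)]
4. M_y = 11/2  [2·M = A+B = (2, 3)+(14, 8)]
   so M = (8, 11/2)

M = (8, 11/2)
B = (14, 8)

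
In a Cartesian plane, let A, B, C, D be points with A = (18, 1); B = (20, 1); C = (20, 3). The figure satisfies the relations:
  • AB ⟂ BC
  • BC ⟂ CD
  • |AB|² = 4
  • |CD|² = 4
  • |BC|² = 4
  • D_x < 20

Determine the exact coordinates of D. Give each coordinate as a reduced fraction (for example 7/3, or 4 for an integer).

1. D_x = 18  [[BC ⟂ CD ⇒ 2y-6=0] ∩ [|D−(20, 3)|²=4]]
2. D_y = 3  [[BC ⟂ CD ⇒ 2y-6=0] ∩ [|D−(20, 3)|²=4]]
   so D = (18, 3)

D = (18, 3)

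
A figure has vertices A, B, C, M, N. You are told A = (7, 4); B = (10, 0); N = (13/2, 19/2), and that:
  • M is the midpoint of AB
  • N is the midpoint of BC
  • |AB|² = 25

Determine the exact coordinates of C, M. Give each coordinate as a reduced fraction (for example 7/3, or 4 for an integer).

1. M_x = 17/2  [2·M = A+B = (7, 4)+(10, 0)]
2. M_y = 2  [2·M = A+B = (7, 4)+(10, 0)]
   so M = (17/2, 2)
3. C_x = 3  [C = 2·N−B = 2·(13/2, 19/2)−(10, 0)]
4. C_y = 19  [C = 2·N−B = 2·(13/2, 19/2)−(10, 0)]
   so C = (3, 19)

C = (3, 19)
M = (17/2, 2)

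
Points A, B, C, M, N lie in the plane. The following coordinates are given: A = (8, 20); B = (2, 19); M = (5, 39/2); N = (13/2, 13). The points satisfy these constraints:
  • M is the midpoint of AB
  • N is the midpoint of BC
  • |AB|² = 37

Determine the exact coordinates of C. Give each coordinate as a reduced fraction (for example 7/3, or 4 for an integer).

C = (11, 7)

1. C_x = 11  [C = 2·N−B = 2·(13/2, 13)−(2, 19)]
2. C_y = 7  [C = 2·N−B = 2·(13/2, 13)−(2, 19)]
   so C = (11, 7)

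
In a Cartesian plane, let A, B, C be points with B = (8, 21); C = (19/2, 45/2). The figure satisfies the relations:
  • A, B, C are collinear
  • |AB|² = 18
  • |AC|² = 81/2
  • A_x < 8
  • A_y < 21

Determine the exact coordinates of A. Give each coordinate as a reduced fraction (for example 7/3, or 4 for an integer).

A = (5, 18)

1. A_x = 5  [[A, B, C are collinear ⇒ -3/2x+3/2y-39/2=0] ∩ [|A−(8, 21)|²=18]]
2. A_y = 18  [[A, B, C are collinear ⇒ -3/2x+3/2y-39/2=0] ∩ [|A−(8, 21)|²=18]]
   so A = (5, 18)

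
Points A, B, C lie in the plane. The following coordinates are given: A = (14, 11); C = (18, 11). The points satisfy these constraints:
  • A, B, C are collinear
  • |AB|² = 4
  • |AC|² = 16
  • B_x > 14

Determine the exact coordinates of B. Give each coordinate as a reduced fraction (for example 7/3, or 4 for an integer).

1. B_x = 16  [[A, B, C are collinear ⇒ -4y+44=0] ∩ [|B−(14, 11)|²=4]]
2. B_y = 11  [[A, B, C are collinear ⇒ -4y+44=0] ∩ [|B−(14, 11)|²=4]]
   so B = (16, 11)

B = (16, 11)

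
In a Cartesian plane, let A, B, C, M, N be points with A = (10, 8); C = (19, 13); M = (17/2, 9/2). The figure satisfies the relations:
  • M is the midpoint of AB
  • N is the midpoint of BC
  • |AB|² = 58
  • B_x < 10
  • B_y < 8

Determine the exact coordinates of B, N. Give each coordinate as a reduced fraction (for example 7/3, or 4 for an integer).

B = (7, 1)
N = (13, 7)

1. B_x = 7  [B = 2·M−A = 2·(17/2, 9/2)−(10, 8)]
2. B_y = 1  [B = 2·M−A = 2·(17/2, 9/2)−(10, 8)]
   so B = (7, 1)
3. N_x = 13  [2·N = B+C = (7, 1)+(19, 13)]
4. N_y = 7  [2·N = B+C = (7, 1)+(19, 13)]
   so N = (13, 7)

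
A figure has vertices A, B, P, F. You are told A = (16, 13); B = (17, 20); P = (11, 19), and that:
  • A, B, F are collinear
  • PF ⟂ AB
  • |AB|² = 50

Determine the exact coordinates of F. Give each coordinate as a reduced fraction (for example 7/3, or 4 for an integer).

F = (837/50, 909/50)

1. F_x = 837/50  [[A, B, F are collinear ⇒ -7x+1y+99=0] ∩ [PF ⟂ AB ⇒ 1x+7y-144=0]]
2. F_y = 909/50  [[A, B, F are collinear ⇒ -7x+1y+99=0] ∩ [PF ⟂ AB ⇒ 1x+7y-144=0]]
   so F = (837/50, 909/50)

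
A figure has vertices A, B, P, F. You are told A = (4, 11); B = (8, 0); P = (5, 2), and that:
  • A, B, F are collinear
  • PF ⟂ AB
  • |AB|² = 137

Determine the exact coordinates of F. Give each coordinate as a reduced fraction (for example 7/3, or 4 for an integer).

F = (960/137, 374/137)

1. F_x = 960/137  [[A, B, F are collinear ⇒ 11x+4y-88=0] ∩ [PF ⟂ AB ⇒ 4x-11y+2=0]]
2. F_y = 374/137  [[A, B, F are collinear ⇒ 11x+4y-88=0] ∩ [PF ⟂ AB ⇒ 4x-11y+2=0]]
   so F = (960/137, 374/137)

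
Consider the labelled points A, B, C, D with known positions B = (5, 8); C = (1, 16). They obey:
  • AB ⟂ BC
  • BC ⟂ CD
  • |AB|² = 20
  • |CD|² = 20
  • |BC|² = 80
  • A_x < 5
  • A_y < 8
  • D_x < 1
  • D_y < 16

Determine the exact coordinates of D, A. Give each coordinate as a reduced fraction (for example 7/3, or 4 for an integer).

1. D_x = -3  [[BC ⟂ CD ⇒ -4x+8y-124=0] ∩ [|D−(1, 16)|²=20]]
2. D_y = 14  [[BC ⟂ CD ⇒ -4x+8y-124=0] ∩ [|D−(1, 16)|²=20]]
   so D = (-3, 14)
3. A_x = 1  [[AB ⟂ BC ⇒ 4x-8y+44=0] ∩ [|A−(5, 8)|²=20]]
4. A_y = 6  [[AB ⟂ BC ⇒ 4x-8y+44=0] ∩ [|A−(5, 8)|²=20]]
   so A = (1, 6)

D = (-3, 14)
A = (1, 6)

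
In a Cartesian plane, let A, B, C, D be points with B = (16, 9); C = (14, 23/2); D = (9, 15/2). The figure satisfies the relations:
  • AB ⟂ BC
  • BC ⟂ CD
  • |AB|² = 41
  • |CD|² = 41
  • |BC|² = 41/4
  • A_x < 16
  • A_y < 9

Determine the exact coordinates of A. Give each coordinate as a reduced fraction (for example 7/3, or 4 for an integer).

1. A_x = 11  [[AB ⟂ BC ⇒ 2x-5/2y-19/2=0] ∩ [|A−(16, 9)|²=41]]
2. A_y = 5  [[AB ⟂ BC ⇒ 2x-5/2y-19/2=0] ∩ [|A−(16, 9)|²=41]]
   so A = (11, 5)

A = (11, 5)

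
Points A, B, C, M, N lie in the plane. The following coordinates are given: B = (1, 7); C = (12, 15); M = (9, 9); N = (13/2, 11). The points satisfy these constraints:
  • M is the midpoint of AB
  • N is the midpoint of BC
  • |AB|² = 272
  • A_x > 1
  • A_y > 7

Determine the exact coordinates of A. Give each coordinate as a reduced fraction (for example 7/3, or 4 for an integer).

A = (17, 11)

1. A_x = 17  [A = 2·M−B = 2·(9, 9)−(1, 7)]
2. A_y = 11  [A = 2·M−B = 2·(9, 9)−(1, 7)]
   so A = (17, 11)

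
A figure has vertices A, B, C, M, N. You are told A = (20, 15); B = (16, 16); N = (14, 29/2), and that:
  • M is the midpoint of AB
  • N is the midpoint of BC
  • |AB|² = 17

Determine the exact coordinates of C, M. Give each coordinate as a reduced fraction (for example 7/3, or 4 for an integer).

C = (12, 13)
M = (18, 31/2)

1. M_x = 18  [2·M = A+B = (20, 15)+(16, 16)]
2. M_y = 31/2  [2·M = A+B = (20, 15)+(16, 16)]
   so M = (18, 31/2)
3. C_x = 12  [C = 2·N−B = 2·(14, 29/2)−(16, 16)]
4. C_y = 13  [C = 2·N−B = 2·(14, 29/2)−(16, 16)]
   so C = (12, 13)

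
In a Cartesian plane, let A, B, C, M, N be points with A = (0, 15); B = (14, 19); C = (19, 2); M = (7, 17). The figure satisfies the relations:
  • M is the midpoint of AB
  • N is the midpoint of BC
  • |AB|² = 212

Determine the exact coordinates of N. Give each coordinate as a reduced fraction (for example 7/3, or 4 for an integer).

1. N_x = 33/2  [2·N = B+C = (14, 19)+(19, 2)]
2. N_y = 21/2  [2·N = B+C = (14, 19)+(19, 2)]
   so N = (33/2, 21/2)

N = (33/2, 21/2)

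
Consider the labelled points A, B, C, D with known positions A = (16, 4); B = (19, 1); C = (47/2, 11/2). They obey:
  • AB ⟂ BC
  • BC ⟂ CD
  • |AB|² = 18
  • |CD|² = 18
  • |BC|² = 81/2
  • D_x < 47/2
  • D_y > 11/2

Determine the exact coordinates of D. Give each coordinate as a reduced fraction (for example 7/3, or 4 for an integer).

D = (41/2, 17/2)

1. D_x = 41/2  [[BC ⟂ CD ⇒ 9/2x+9/2y-261/2=0] ∩ [|D−(47/2, 11/2)|²=18]]
2. D_y = 17/2  [[BC ⟂ CD ⇒ 9/2x+9/2y-261/2=0] ∩ [|D−(47/2, 11/2)|²=18]]
   so D = (41/2, 17/2)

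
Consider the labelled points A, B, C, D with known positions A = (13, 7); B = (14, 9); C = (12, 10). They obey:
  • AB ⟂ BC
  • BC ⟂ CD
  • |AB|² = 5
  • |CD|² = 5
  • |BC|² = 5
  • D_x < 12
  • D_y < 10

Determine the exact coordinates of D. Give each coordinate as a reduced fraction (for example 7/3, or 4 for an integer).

D = (11, 8)

1. D_x = 11  [[BC ⟂ CD ⇒ -2x+1y+14=0] ∩ [|D−(12, 10)|²=5]]
2. D_y = 8  [[BC ⟂ CD ⇒ -2x+1y+14=0] ∩ [|D−(12, 10)|²=5]]
   so D = (11, 8)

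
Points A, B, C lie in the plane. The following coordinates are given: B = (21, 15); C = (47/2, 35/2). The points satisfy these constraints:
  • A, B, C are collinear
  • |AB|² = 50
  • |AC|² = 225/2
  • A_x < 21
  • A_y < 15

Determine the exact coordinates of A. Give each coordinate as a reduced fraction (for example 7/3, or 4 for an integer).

1. A_x = 16  [[A, B, C are collinear ⇒ -5/2x+5/2y+15=0] ∩ [|A−(21, 15)|²=50]]
2. A_y = 10  [[A, B, C are collinear ⇒ -5/2x+5/2y+15=0] ∩ [|A−(21, 15)|²=50]]
   so A = (16, 10)

A = (16, 10)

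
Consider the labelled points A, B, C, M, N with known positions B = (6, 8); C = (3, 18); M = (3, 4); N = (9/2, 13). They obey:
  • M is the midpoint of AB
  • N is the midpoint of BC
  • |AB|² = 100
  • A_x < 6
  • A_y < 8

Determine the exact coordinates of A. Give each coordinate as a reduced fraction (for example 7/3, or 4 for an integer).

A = (0, 0)

1. A_x = 0  [A = 2·M−B = 2·(3, 4)−(6, 8)]
2. A_y = 0  [A = 2·M−B = 2·(3, 4)−(6, 8)]
   so A = (0, 0)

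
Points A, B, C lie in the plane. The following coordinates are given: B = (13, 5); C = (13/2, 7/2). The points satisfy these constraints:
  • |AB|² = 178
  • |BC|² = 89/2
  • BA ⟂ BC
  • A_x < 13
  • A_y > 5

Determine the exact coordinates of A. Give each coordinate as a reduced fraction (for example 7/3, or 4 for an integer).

1. A_x = 10  [[BA ⟂ BC ⇒ -13/2x-3/2y+92=0] ∩ [|A−(13, 5)|²=178]]
2. A_y = 18  [[BA ⟂ BC ⇒ -13/2x-3/2y+92=0] ∩ [|A−(13, 5)|²=178]]
   so A = (10, 18)

A = (10, 18)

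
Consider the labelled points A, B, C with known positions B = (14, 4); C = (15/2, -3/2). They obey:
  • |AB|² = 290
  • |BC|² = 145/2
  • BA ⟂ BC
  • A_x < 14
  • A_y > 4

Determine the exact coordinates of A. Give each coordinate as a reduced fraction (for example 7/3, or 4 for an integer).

A = (3, 17)

1. A_x = 3  [[BA ⟂ BC ⇒ -13/2x-11/2y+113=0] ∩ [|A−(14, 4)|²=290]]
2. A_y = 17  [[BA ⟂ BC ⇒ -13/2x-11/2y+113=0] ∩ [|A−(14, 4)|²=290]]
   so A = (3, 17)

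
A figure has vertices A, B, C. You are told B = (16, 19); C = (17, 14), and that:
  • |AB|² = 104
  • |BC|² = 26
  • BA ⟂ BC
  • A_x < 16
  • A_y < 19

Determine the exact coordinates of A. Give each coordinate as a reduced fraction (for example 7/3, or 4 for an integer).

A = (6, 17)

1. A_x = 6  [[BA ⟂ BC ⇒ 1x-5y+79=0] ∩ [|A−(16, 19)|²=104]]
2. A_y = 17  [[BA ⟂ BC ⇒ 1x-5y+79=0] ∩ [|A−(16, 19)|²=104]]
   so A = (6, 17)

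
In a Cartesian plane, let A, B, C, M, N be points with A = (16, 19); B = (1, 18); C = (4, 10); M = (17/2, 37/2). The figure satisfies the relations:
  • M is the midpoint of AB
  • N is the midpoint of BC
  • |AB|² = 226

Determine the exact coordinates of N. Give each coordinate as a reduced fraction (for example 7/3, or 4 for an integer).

1. N_x = 5/2  [2·N = B+C = (1, 18)+(4, 10)]
2. N_y = 14  [2·N = B+C = (1, 18)+(4, 10)]
   so N = (5/2, 14)

N = (5/2, 14)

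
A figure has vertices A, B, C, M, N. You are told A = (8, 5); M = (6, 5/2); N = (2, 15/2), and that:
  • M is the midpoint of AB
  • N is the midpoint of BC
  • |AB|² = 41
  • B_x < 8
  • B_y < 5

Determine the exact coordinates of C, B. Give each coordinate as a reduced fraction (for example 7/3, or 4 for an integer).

C = (0, 15)
B = (4, 0)

1. B_x = 4  [B = 2·M−A = 2·(6, 5/2)−(8, 5)]
2. B_y = 0  [B = 2·M−A = 2·(6, 5/2)−(8, 5)]
   so B = (4, 0)
3. C_x = 0  [C = 2·N−B = 2·(2, 15/2)−(4, 0)]
4. C_y = 15  [C = 2·N−B = 2·(2, 15/2)−(4, 0)]
   so C = (0, 15)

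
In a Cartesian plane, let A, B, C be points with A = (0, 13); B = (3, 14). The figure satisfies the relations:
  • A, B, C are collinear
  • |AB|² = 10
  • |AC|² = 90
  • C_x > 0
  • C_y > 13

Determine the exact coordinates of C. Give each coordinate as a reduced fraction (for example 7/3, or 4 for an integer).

1. C_x = 9  [[A, B, C are collinear ⇒ -1x+3y-39=0] ∩ [|C−(0, 13)|²=90]]
2. C_y = 16  [[A, B, C are collinear ⇒ -1x+3y-39=0] ∩ [|C−(0, 13)|²=90]]
   so C = (9, 16)

C = (9, 16)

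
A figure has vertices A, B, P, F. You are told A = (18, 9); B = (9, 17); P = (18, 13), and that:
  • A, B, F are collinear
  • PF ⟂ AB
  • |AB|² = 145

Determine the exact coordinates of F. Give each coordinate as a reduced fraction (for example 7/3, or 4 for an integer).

F = (2322/145, 1561/145)

1. F_x = 2322/145  [[A, B, F are collinear ⇒ -8x-9y+225=0] ∩ [PF ⟂ AB ⇒ -9x+8y+58=0]]
2. F_y = 1561/145  [[A, B, F are collinear ⇒ -8x-9y+225=0] ∩ [PF ⟂ AB ⇒ -9x+8y+58=0]]
   so F = (2322/145, 1561/145)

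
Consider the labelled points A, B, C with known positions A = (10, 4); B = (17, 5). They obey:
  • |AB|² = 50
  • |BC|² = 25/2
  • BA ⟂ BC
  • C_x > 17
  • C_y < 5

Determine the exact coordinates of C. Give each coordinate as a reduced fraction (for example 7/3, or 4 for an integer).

C = (35/2, 3/2)

1. C_x = 35/2  [[BA ⟂ BC ⇒ -7x-1y+124=0] ∩ [|C−(17, 5)|²=25/2]]
2. C_y = 3/2  [[BA ⟂ BC ⇒ -7x-1y+124=0] ∩ [|C−(17, 5)|²=25/2]]
   so C = (35/2, 3/2)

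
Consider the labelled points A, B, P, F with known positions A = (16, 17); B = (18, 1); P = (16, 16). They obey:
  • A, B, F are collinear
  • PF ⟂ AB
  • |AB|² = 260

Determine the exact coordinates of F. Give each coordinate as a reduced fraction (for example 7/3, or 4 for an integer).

1. F_x = 1048/65  [[A, B, F are collinear ⇒ 16x+2y-290=0] ∩ [PF ⟂ AB ⇒ 2x-16y+224=0]]
2. F_y = 1041/65  [[A, B, F are collinear ⇒ 16x+2y-290=0] ∩ [PF ⟂ AB ⇒ 2x-16y+224=0]]
   so F = (1048/65, 1041/65)

F = (1048/65, 1041/65)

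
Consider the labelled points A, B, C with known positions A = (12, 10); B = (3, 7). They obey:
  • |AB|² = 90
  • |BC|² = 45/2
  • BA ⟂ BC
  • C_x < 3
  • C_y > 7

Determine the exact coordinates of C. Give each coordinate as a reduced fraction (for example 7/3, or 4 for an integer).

C = (3/2, 23/2)

1. C_x = 3/2  [[BA ⟂ BC ⇒ 9x+3y-48=0] ∩ [|C−(3, 7)|²=45/2]]
2. C_y = 23/2  [[BA ⟂ BC ⇒ 9x+3y-48=0] ∩ [|C−(3, 7)|²=45/2]]
   so C = (3/2, 23/2)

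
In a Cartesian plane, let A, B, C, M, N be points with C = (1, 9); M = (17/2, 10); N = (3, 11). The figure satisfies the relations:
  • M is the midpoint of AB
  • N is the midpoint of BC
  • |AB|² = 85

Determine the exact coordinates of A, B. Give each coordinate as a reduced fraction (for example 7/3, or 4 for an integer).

A = (12, 7)
B = (5, 13)

1. B_x = 5  [B = 2·N−C = 2·(3, 11)−(1, 9)]
2. B_y = 13  [B = 2·N−C = 2·(3, 11)−(1, 9)]
   so B = (5, 13)
3. A_x = 12  [A = 2·M−B = 2·(17/2, 10)−(5, 13)]
4. A_y = 7  [A = 2·M−B = 2·(17/2, 10)−(5, 13)]
   so A = (12, 7)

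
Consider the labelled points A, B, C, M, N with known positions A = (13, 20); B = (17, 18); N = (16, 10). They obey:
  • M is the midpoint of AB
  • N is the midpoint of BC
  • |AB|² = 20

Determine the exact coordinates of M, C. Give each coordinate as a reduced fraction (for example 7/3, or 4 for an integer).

M = (15, 19)
C = (15, 2)

1. M_x = 15  [2·M = A+B = (13, 20)+(17, 18)]
2. M_y = 19  [2·M = A+B = (13, 20)+(17, 18)]
   so M = (15, 19)
3. C_x = 15  [C = 2·N−B = 2·(16, 10)−(17, 18)]
4. C_y = 2  [C = 2·N−B = 2·(16, 10)−(17, 18)]
   so C = (15, 2)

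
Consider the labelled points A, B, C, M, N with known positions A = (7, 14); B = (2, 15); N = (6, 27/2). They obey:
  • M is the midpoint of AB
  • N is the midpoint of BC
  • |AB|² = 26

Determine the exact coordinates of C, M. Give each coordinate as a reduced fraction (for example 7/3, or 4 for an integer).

1. M_x = 9/2  [2·M = A+B = (7, 14)+(2, 15)]
2. M_y = 29/2  [2·M = A+B = (7, 14)+(2, 15)]
   so M = (9/2, 29/2)
3. C_x = 10  [C = 2·N−B = 2·(6, 27/2)−(2, 15)]
4. C_y = 12  [C = 2·N−B = 2·(6, 27/2)−(2, 15)]
   so C = (10, 12)

C = (10, 12)
M = (9/2, 29/2)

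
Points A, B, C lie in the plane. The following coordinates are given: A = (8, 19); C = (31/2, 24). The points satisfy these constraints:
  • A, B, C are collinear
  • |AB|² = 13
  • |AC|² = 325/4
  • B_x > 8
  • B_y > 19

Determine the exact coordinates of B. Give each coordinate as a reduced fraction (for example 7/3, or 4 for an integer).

1. B_x = 11  [[A, B, C are collinear ⇒ 5x-15/2y+205/2=0] ∩ [|B−(8, 19)|²=13]]
2. B_y = 21  [[A, B, C are collinear ⇒ 5x-15/2y+205/2=0] ∩ [|B−(8, 19)|²=13]]
   so B = (11, 21)

B = (11, 21)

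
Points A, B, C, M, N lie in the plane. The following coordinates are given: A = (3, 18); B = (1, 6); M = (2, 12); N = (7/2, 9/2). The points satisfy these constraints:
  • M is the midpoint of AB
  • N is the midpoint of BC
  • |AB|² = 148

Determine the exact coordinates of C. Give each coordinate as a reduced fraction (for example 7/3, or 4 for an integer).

1. C_x = 6  [C = 2·N−B = 2·(7/2, 9/2)−(1, 6)]
2. C_y = 3  [C = 2·N−B = 2·(7/2, 9/2)−(1, 6)]
   so C = (6, 3)

C = (6, 3)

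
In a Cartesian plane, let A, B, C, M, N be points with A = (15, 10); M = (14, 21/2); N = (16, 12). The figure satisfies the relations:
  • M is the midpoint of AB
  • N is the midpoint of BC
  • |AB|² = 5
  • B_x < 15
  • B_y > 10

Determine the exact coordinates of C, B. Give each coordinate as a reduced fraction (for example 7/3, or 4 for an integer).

C = (19, 13)
B = (13, 11)

1. B_x = 13  [B = 2·M−A = 2·(14, 21/2)−(15, 10)]
2. B_y = 11  [B = 2·M−A = 2·(14, 21/2)−(15, 10)]
   so B = (13, 11)
3. C_x = 19  [C = 2·N−B = 2·(16, 12)−(13, 11)]
4. C_y = 13  [C = 2·N−B = 2·(16, 12)−(13, 11)]
   so C = (19, 13)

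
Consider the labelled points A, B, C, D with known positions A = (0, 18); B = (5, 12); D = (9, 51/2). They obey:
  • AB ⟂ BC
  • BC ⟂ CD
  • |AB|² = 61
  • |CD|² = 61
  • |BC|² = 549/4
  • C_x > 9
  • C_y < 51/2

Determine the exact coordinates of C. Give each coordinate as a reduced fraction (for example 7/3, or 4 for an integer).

1. C_x = 14  [[AB ⟂ BC ⇒ 5x-6y+47=0] ∩ [|C−(9, 51/2)|²=61]]
2. C_y = 39/2  [[AB ⟂ BC ⇒ 5x-6y+47=0] ∩ [|C−(9, 51/2)|²=61]]
   so C = (14, 39/2)

C = (14, 39/2)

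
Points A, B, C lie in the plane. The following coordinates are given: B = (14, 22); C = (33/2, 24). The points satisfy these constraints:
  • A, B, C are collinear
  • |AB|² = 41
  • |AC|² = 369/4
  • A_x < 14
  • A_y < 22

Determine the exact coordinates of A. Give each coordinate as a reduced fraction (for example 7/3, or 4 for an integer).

A = (9, 18)

1. A_x = 9  [[A, B, C are collinear ⇒ -2x+5/2y-27=0] ∩ [|A−(14, 22)|²=41]]
2. A_y = 18  [[A, B, C are collinear ⇒ -2x+5/2y-27=0] ∩ [|A−(14, 22)|²=41]]
   so A = (9, 18)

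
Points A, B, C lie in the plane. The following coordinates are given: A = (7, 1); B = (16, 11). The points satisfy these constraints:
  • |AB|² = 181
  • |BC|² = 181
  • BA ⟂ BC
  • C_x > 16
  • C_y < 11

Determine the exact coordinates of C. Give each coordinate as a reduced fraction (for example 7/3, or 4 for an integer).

1. C_x = 26  [[BA ⟂ BC ⇒ -9x-10y+254=0] ∩ [|C−(16, 11)|²=181]]
2. C_y = 2  [[BA ⟂ BC ⇒ -9x-10y+254=0] ∩ [|C−(16, 11)|²=181]]
   so C = (26, 2)

C = (26, 2)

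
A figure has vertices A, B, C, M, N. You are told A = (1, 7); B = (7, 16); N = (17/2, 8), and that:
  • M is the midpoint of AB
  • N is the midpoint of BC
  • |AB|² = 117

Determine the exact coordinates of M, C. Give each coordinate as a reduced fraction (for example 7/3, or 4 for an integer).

1. M_x = 4  [2·M = A+B = (1, 7)+(7, 16)]
2. M_y = 23/2  [2·M = A+B = (1, 7)+(7, 16)]
   so M = (4, 23/2)
3. C_x = 10  [C = 2·N−B = 2·(17/2, 8)−(7, 16)]
4. C_y = 0  [C = 2·N−B = 2·(17/2, 8)−(7, 16)]
   so C = (10, 0)

M = (4, 23/2)
C = (10, 0)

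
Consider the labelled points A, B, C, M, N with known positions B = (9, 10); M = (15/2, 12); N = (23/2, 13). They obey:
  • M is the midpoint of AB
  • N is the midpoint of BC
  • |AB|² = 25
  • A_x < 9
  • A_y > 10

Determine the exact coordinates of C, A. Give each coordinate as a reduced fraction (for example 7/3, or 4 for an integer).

1. A_x = 6  [A = 2·M−B = 2·(15/2, 12)−(9, 10)]
2. A_y = 14  [A = 2·M−B = 2·(15/2, 12)−(9, 10)]
   so A = (6, 14)
3. C_x = 14  [C = 2·N−B = 2·(23/2, 13)−(9, 10)]
4. C_y = 16  [C = 2·N−B = 2·(23/2, 13)−(9, 10)]
   so C = (14, 16)

C = (14, 16)
A = (6, 14)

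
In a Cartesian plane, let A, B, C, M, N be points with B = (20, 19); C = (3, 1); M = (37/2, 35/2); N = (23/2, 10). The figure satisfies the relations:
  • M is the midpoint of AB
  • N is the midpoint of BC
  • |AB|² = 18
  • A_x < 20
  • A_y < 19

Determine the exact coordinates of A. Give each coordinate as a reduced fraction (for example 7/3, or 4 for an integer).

A = (17, 16)

1. A_x = 17  [A = 2·M−B = 2·(37/2, 35/2)−(20, 19)]
2. A_y = 16  [A = 2·M−B = 2·(37/2, 35/2)−(20, 19)]
   so A = (17, 16)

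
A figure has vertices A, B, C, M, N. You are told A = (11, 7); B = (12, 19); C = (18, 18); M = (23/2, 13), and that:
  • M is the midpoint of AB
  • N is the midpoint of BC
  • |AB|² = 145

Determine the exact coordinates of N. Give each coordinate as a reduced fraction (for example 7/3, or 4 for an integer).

N = (15, 37/2)

1. N_x = 15  [2·N = B+C = (12, 19)+(18, 18)]
2. N_y = 37/2  [2·N = B+C = (12, 19)+(18, 18)]
   so N = (15, 37/2)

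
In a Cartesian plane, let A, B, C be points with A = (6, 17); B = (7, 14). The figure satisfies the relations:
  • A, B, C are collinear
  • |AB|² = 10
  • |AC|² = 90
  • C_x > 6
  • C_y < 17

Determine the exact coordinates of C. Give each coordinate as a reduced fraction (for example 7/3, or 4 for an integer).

1. C_x = 9  [[A, B, C are collinear ⇒ 3x+1y-35=0] ∩ [|C−(6, 17)|²=90]]
2. C_y = 8  [[A, B, C are collinear ⇒ 3x+1y-35=0] ∩ [|C−(6, 17)|²=90]]
   so C = (9, 8)

C = (9, 8)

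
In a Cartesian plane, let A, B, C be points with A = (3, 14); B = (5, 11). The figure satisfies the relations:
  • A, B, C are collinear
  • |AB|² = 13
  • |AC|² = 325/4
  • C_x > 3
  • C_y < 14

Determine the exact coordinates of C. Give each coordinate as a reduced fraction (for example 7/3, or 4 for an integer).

C = (8, 13/2)

1. C_x = 8  [[A, B, C are collinear ⇒ 3x+2y-37=0] ∩ [|C−(3, 14)|²=325/4]]
2. C_y = 13/2  [[A, B, C are collinear ⇒ 3x+2y-37=0] ∩ [|C−(3, 14)|²=325/4]]
   so C = (8, 13/2)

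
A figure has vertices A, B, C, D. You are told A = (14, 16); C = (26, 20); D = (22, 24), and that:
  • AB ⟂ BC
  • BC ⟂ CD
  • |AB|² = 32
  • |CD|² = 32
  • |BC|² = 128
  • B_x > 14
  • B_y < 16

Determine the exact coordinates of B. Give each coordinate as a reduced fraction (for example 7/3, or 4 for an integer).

1. B_x = 18  [[BC ⟂ CD ⇒ 4x-4y-24=0] ∩ [|B−(14, 16)|²=32]]
2. B_y = 12  [[BC ⟂ CD ⇒ 4x-4y-24=0] ∩ [|B−(14, 16)|²=32]]
   so B = (18, 12)

B = (18, 12)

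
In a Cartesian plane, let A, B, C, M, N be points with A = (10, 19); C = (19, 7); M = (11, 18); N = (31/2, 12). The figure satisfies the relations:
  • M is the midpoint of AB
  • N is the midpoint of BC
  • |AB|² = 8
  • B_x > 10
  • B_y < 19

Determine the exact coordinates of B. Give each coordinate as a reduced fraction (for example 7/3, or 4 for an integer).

B = (12, 17)

1. B_x = 12  [B = 2·M−A = 2·(11, 18)−(10, 19)]
2. B_y = 17  [B = 2·M−A = 2·(11, 18)−(10, 19)]
   so B = (12, 17)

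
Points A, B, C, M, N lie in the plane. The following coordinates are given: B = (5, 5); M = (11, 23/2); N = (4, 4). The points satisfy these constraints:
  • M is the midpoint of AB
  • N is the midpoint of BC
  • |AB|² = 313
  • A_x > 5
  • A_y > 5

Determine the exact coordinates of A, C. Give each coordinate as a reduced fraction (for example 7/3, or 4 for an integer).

A = (17, 18)
C = (3, 3)

1. A_x = 17  [A = 2·M−B = 2·(11, 23/2)−(5, 5)]
2. A_y = 18  [A = 2·M−B = 2·(11, 23/2)−(5, 5)]
   so A = (17, 18)
3. C_x = 3  [C = 2·N−B = 2·(4, 4)−(5, 5)]
4. C_y = 3  [C = 2·N−B = 2·(4, 4)−(5, 5)]
   so C = (3, 3)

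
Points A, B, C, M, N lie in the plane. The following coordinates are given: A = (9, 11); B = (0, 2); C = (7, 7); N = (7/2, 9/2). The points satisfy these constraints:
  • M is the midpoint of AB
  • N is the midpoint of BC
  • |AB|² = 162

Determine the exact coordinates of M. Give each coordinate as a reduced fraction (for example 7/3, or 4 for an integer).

M = (9/2, 13/2)

1. M_x = 9/2  [2·M = A+B = (9, 11)+(0, 2)]
2. M_y = 13/2  [2·M = A+B = (9, 11)+(0, 2)]
   so M = (9/2, 13/2)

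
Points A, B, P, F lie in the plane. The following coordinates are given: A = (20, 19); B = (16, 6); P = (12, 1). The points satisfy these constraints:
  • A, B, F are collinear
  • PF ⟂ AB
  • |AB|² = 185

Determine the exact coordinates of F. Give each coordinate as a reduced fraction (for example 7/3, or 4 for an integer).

1. F_x = 2636/185  [[A, B, F are collinear ⇒ 13x-4y-184=0] ∩ [PF ⟂ AB ⇒ -4x-13y+61=0]]
2. F_y = 57/185  [[A, B, F are collinear ⇒ 13x-4y-184=0] ∩ [PF ⟂ AB ⇒ -4x-13y+61=0]]
   so F = (2636/185, 57/185)

F = (2636/185, 57/185)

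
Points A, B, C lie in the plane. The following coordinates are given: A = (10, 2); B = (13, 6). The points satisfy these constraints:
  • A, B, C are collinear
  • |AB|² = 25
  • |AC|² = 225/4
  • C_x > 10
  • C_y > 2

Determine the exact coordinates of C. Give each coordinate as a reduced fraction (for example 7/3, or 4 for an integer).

C = (29/2, 8)

1. C_x = 29/2  [[A, B, C are collinear ⇒ -4x+3y+34=0] ∩ [|C−(10, 2)|²=225/4]]
2. C_y = 8  [[A, B, C are collinear ⇒ -4x+3y+34=0] ∩ [|C−(10, 2)|²=225/4]]
   so C = (29/2, 8)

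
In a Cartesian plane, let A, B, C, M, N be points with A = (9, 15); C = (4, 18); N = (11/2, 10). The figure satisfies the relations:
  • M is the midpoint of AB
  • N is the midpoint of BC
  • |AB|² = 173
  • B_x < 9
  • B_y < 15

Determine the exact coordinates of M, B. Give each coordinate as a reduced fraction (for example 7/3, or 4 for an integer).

M = (8, 17/2)
B = (7, 2)

1. B_x = 7  [B = 2·N−C = 2·(11/2, 10)−(4, 18)]
2. B_y = 2  [B = 2·N−C = 2·(11/2, 10)−(4, 18)]
   so B = (7, 2)
3. M_x = 8  [2·M = A+B = (9, 15)+(7, 2)]
4. M_y = 17/2  [2·M = A+B = (9, 15)+(7, 2)]
   so M = (8, 17/2)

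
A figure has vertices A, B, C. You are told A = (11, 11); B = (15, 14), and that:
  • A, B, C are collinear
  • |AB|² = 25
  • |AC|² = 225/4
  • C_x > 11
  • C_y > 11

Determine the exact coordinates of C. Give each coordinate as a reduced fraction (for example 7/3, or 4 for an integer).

1. C_x = 17  [[A, B, C are collinear ⇒ -3x+4y-11=0] ∩ [|C−(11, 11)|²=225/4]]
2. C_y = 31/2  [[A, B, C are collinear ⇒ -3x+4y-11=0] ∩ [|C−(11, 11)|²=225/4]]
   so C = (17, 31/2)

C = (17, 31/2)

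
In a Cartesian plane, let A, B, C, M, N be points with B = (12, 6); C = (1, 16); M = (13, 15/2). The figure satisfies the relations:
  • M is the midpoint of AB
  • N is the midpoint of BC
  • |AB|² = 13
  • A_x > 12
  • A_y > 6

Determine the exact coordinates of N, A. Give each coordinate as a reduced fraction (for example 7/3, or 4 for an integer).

N = (13/2, 11)
A = (14, 9)

1. A_x = 14  [A = 2·M−B = 2·(13, 15/2)−(12, 6)]
2. A_y = 9  [A = 2·M−B = 2·(13, 15/2)−(12, 6)]
   so A = (14, 9)
3. N_x = 13/2  [2·N = B+C = (12, 6)+(1, 16)]
4. N_y = 11  [2·N = B+C = (12, 6)+(1, 16)]
   so N = (13/2, 11)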